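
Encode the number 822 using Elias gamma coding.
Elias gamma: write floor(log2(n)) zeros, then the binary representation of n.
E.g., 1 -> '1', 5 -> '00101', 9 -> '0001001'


num_bits = floor(log2(822)) + 1 = 10
leading_zeros = num_bits - 1 = 9
binary(822) = 1100110110

Elias gamma(822) = '000000000' + '1100110110' = 0000000001100110110 (19 bits)


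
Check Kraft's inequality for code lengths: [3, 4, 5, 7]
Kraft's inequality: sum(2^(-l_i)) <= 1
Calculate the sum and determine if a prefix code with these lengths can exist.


Sum = 2^(-3) + 2^(-4) + 2^(-5) + 2^(-7)
    = 0.125 + 0.0625 + 0.03125 + 0.0078125
    = 29/128 = 0.2265625
Since 0.2265625 <= 1, Kraft's inequality IS satisfied.
A prefix code with these lengths CAN exist.

Kraft sum = 0.2265625. Satisfied.


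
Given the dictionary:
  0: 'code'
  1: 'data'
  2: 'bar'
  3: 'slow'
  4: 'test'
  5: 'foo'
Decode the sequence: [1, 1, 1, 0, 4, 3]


Look up each index in the dictionary:
  1 -> 'data'
  1 -> 'data'
  1 -> 'data'
  0 -> 'code'
  4 -> 'test'
  3 -> 'slow'

Decoded: "data data data code test slow"


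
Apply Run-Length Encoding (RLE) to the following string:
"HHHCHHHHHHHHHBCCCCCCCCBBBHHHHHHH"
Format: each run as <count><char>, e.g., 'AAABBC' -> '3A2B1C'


Scanning runs left to right:
  i=0: run of 'H' x 3 -> '3H'
  i=3: run of 'C' x 1 -> '1C'
  i=4: run of 'H' x 9 -> '9H'
  i=13: run of 'B' x 1 -> '1B'
  i=14: run of 'C' x 8 -> '8C'
  i=22: run of 'B' x 3 -> '3B'
  i=25: run of 'H' x 7 -> '7H'

RLE = 3H1C9H1B8C3B7H


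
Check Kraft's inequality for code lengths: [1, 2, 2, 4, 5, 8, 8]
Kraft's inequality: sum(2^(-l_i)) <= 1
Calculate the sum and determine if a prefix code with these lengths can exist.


Sum = 2^(-1) + 2^(-2) + 2^(-2) + 2^(-4) + 2^(-5) + 2^(-8) + 2^(-8)
    = 0.5 + 0.25 + 0.25 + 0.0625 + 0.03125 + 0.00390625 + 0.00390625
    = 282/256 = 1.1015625
Since 1.1015625 > 1, Kraft's inequality is NOT satisfied.
A prefix code with these lengths CANNOT exist.

Kraft sum = 1.1015625. Not satisfied.


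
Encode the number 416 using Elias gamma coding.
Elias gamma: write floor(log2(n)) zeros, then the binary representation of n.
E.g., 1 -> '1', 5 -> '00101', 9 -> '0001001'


num_bits = floor(log2(416)) + 1 = 9
leading_zeros = num_bits - 1 = 8
binary(416) = 110100000

Elias gamma(416) = '00000000' + '110100000' = 00000000110100000 (17 bits)


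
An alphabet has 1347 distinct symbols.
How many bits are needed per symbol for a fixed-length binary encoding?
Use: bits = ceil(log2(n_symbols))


log2(1347) = 10.3955
Bracket: 2^10 = 1024 < 1347 <= 2^11 = 2048
So ceil(log2(1347)) = 11

bits = ceil(log2(1347)) = ceil(10.3955) = 11 bits


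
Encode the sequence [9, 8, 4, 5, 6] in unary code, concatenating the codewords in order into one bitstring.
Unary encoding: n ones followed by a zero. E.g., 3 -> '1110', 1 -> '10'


Encode each number as n ones followed by a terminating 0:
  9 -> 1111111110 (10 bits)
  8 -> 111111110 (9 bits)
  4 -> 11110 (5 bits)
  5 -> 111110 (6 bits)
  6 -> 1111110 (7 bits)
Total length = 10 + 9 + 5 + 6 + 7 = 37 bits.

Unary([9, 8, 4, 5, 6]) = 1111111110111111110111101111101111110 (37 bits)


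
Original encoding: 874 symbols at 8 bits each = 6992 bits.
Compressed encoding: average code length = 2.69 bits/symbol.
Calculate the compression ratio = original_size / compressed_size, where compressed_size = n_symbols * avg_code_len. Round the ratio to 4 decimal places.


original_size = n_symbols * orig_bits = 874 * 8 = 6992 bits
compressed_size = n_symbols * avg_code_len = 874 * 2.69 = 2351.06 bits
ratio = original_size / compressed_size = 6992 / 2351.06 = 2.974

Compression ratio = 2.974


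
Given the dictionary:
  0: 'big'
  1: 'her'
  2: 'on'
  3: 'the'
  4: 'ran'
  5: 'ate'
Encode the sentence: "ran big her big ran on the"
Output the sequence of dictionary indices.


Look up each word in the dictionary:
  'ran' -> 4
  'big' -> 0
  'her' -> 1
  'big' -> 0
  'ran' -> 4
  'on' -> 2
  'the' -> 3

Encoded: [4, 0, 1, 0, 4, 2, 3]


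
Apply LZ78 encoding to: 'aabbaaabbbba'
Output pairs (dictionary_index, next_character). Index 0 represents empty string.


LZ78 encoding steps:
Dictionary: {0: ''}
Step 1: w='' (idx 0), next='a' -> output (0, 'a'), add 'a' as idx 1
Step 2: w='a' (idx 1), next='b' -> output (1, 'b'), add 'ab' as idx 2
Step 3: w='' (idx 0), next='b' -> output (0, 'b'), add 'b' as idx 3
Step 4: w='a' (idx 1), next='a' -> output (1, 'a'), add 'aa' as idx 4
Step 5: w='ab' (idx 2), next='b' -> output (2, 'b'), add 'abb' as idx 5
Step 6: w='b' (idx 3), next='b' -> output (3, 'b'), add 'bb' as idx 6
Step 7: w='a' (idx 1), end of input -> output (1, '')


Encoded: [(0, 'a'), (1, 'b'), (0, 'b'), (1, 'a'), (2, 'b'), (3, 'b'), (1, '')]


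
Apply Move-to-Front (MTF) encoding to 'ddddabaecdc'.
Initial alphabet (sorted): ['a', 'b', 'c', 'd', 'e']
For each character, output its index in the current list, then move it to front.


MTF encoding:
'd': index 3 in ['a', 'b', 'c', 'd', 'e'] -> ['d', 'a', 'b', 'c', 'e']
'd': index 0 in ['d', 'a', 'b', 'c', 'e'] -> ['d', 'a', 'b', 'c', 'e']
'd': index 0 in ['d', 'a', 'b', 'c', 'e'] -> ['d', 'a', 'b', 'c', 'e']
'd': index 0 in ['d', 'a', 'b', 'c', 'e'] -> ['d', 'a', 'b', 'c', 'e']
'a': index 1 in ['d', 'a', 'b', 'c', 'e'] -> ['a', 'd', 'b', 'c', 'e']
'b': index 2 in ['a', 'd', 'b', 'c', 'e'] -> ['b', 'a', 'd', 'c', 'e']
'a': index 1 in ['b', 'a', 'd', 'c', 'e'] -> ['a', 'b', 'd', 'c', 'e']
'e': index 4 in ['a', 'b', 'd', 'c', 'e'] -> ['e', 'a', 'b', 'd', 'c']
'c': index 4 in ['e', 'a', 'b', 'd', 'c'] -> ['c', 'e', 'a', 'b', 'd']
'd': index 4 in ['c', 'e', 'a', 'b', 'd'] -> ['d', 'c', 'e', 'a', 'b']
'c': index 1 in ['d', 'c', 'e', 'a', 'b'] -> ['c', 'd', 'e', 'a', 'b']


Output: [3, 0, 0, 0, 1, 2, 1, 4, 4, 4, 1]


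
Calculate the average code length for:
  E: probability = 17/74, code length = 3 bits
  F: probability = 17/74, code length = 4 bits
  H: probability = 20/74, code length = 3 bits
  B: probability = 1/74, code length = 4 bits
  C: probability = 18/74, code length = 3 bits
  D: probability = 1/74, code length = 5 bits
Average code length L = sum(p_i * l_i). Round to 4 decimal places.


Weighted contributions p_i * l_i:
  E: (17/74) * 3 = 51/74
  F: (17/74) * 4 = 68/74
  H: (20/74) * 3 = 60/74
  B: (1/74) * 4 = 4/74
  C: (18/74) * 3 = 54/74
  D: (1/74) * 5 = 5/74
Sum = (51 + 68 + 60 + 4 + 54 + 5)/74 = 242/74

L = 242/74 = 3.2703 bits/symbol


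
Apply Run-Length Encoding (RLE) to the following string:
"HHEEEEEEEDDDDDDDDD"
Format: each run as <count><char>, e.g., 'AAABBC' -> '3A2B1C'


Scanning runs left to right:
  i=0: run of 'H' x 2 -> '2H'
  i=2: run of 'E' x 7 -> '7E'
  i=9: run of 'D' x 9 -> '9D'

RLE = 2H7E9D


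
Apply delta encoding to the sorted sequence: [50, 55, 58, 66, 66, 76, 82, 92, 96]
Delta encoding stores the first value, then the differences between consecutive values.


First value: 50
Deltas:
  55 - 50 = 5
  58 - 55 = 3
  66 - 58 = 8
  66 - 66 = 0
  76 - 66 = 10
  82 - 76 = 6
  92 - 82 = 10
  96 - 92 = 4


Delta encoded: [50, 5, 3, 8, 0, 10, 6, 10, 4]


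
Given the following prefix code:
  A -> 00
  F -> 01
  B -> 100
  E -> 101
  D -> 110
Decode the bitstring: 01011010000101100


Decoding step by step:
Bits 01 -> F
Bits 01 -> F
Bits 101 -> E
Bits 00 -> A
Bits 00 -> A
Bits 101 -> E
Bits 100 -> B


Decoded message: FFEAAEB


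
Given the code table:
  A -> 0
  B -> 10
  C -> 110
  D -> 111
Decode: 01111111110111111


Decoding:
0 -> A
111 -> D
111 -> D
111 -> D
0 -> A
111 -> D
111 -> D


Result: ADDDADD


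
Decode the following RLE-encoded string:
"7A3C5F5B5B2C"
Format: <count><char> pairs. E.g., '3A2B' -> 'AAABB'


Expanding each <count><char> pair:
  7A -> 'AAAAAAA'
  3C -> 'CCC'
  5F -> 'FFFFF'
  5B -> 'BBBBB'
  5B -> 'BBBBB'
  2C -> 'CC'

Decoded = AAAAAAACCCFFFFFBBBBBBBBBBCC


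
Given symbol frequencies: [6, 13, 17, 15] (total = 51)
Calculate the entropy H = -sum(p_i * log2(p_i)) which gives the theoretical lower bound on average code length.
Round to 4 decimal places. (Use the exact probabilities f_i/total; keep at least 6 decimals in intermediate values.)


Per-symbol terms -p_i * log2(p_i) with p_i = f_i/51:
  p = 6/51 = 0.117647: log2(p) = -3.087463, -p*log2(p) = 0.363231
  p = 13/51 = 0.254902: log2(p) = -1.971986, -p*log2(p) = 0.502663
  p = 17/51 = 0.333333: log2(p) = -1.584963, -p*log2(p) = 0.528321
  p = 15/51 = 0.294118: log2(p) = -1.765535, -p*log2(p) = 0.519275
H = 0.363231 + 0.502663 + 0.528321 + 0.519275 = 1.913490

H = 1.9135 bits/symbol


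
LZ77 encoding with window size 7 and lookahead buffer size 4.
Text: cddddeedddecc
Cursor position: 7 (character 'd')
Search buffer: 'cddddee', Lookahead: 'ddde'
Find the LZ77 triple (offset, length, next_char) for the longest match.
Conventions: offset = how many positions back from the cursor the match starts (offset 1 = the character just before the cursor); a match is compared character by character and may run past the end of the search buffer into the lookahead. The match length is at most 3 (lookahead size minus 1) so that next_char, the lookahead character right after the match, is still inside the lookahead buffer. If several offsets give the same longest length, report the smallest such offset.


Try each offset into the search buffer:
  offset=1 (pos 6, char 'e'): match length 0
  offset=2 (pos 5, char 'e'): match length 0
  offset=3 (pos 4, char 'd'): match length 1
  offset=4 (pos 3, char 'd'): match length 2
  offset=5 (pos 2, char 'd'): match length 3
  offset=6 (pos 1, char 'd'): match length 3
  offset=7 (pos 0, char 'c'): match length 0
Longest match has length 3, found at offsets 5, 6; take the smallest, offset 5.
next_char = character at position 7 + 3 = 10 -> 'e'

Best match: offset=5, length=3 (matching 'ddd' starting at position 2)
LZ77 triple: (5, 3, 'e')


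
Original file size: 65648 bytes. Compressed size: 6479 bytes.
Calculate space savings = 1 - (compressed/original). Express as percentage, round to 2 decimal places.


ratio = compressed/original = 6479/65648 = 0.098693
savings = 1 - ratio = 1 - 0.098693 = 0.901307
as a percentage: 0.901307 * 100 = 90.13%

Space savings = 1 - 6479/65648 = 90.13%


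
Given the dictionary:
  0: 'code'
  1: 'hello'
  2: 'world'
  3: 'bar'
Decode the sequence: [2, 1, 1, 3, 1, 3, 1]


Look up each index in the dictionary:
  2 -> 'world'
  1 -> 'hello'
  1 -> 'hello'
  3 -> 'bar'
  1 -> 'hello'
  3 -> 'bar'
  1 -> 'hello'

Decoded: "world hello hello bar hello bar hello"


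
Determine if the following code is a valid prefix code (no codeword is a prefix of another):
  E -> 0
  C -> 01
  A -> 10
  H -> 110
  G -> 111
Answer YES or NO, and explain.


Checking each pair (does one codeword prefix another?):
  E='0' vs C='01': prefix -- VIOLATION

NO -- this is NOT a valid prefix code. E (0) is a prefix of C (01).


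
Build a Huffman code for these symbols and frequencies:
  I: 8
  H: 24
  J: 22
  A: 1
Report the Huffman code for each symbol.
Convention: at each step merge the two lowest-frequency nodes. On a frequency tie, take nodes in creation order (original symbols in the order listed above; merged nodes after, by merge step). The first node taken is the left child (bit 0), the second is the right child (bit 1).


Huffman tree construction:
Step 1: Merge A(1) + I(8) = 9
Step 2: Merge (A+I)(9) + J(22) = 31
Step 3: Merge H(24) + ((A+I)+J)(31) = 55
Read each symbol's code off the tree from the root (left child = 0, right child = 1).

Codes:
  I: 101 (length 3)
  H: 0 (length 1)
  J: 11 (length 2)
  A: 100 (length 3)
Average code length: 95/55 = 1.7273 bits/symbol


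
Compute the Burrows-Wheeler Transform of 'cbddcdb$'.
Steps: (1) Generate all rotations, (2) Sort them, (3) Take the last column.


Rotations (sorted):
  0: $cbddcdb -> last char: b
  1: b$cbddcd -> last char: d
  2: bddcdb$c -> last char: c
  3: cbddcdb$ -> last char: $
  4: cdb$cbdd -> last char: d
  5: db$cbddc -> last char: c
  6: dcdb$cbd -> last char: d
  7: ddcdb$cb -> last char: b


BWT = bdc$dcdb


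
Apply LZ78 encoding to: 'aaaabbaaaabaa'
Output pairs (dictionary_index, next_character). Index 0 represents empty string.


LZ78 encoding steps:
Dictionary: {0: ''}
Step 1: w='' (idx 0), next='a' -> output (0, 'a'), add 'a' as idx 1
Step 2: w='a' (idx 1), next='a' -> output (1, 'a'), add 'aa' as idx 2
Step 3: w='a' (idx 1), next='b' -> output (1, 'b'), add 'ab' as idx 3
Step 4: w='' (idx 0), next='b' -> output (0, 'b'), add 'b' as idx 4
Step 5: w='aa' (idx 2), next='a' -> output (2, 'a'), add 'aaa' as idx 5
Step 6: w='ab' (idx 3), next='a' -> output (3, 'a'), add 'aba' as idx 6
Step 7: w='a' (idx 1), end of input -> output (1, '')


Encoded: [(0, 'a'), (1, 'a'), (1, 'b'), (0, 'b'), (2, 'a'), (3, 'a'), (1, '')]


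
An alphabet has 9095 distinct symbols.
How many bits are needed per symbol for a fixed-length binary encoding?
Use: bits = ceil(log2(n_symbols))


log2(9095) = 13.1509
Bracket: 2^13 = 8192 < 9095 <= 2^14 = 16384
So ceil(log2(9095)) = 14

bits = ceil(log2(9095)) = ceil(13.1509) = 14 bits


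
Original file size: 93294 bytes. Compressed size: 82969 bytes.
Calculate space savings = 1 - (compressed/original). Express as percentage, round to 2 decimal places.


ratio = compressed/original = 82969/93294 = 0.889328
savings = 1 - ratio = 1 - 0.889328 = 0.110672
as a percentage: 0.110672 * 100 = 11.07%

Space savings = 1 - 82969/93294 = 11.07%


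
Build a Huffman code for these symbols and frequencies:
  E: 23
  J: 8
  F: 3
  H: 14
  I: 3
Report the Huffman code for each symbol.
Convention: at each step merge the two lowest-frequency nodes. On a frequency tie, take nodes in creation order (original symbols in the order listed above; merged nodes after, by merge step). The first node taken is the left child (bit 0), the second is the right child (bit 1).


Huffman tree construction:
Step 1: Merge F(3) + I(3) = 6
Step 2: Merge (F+I)(6) + J(8) = 14
Step 3: Merge H(14) + ((F+I)+J)(14) = 28
Step 4: Merge E(23) + (H+((F+I)+J))(28) = 51
Read each symbol's code off the tree from the root (left child = 0, right child = 1).

Codes:
  E: 0 (length 1)
  J: 111 (length 3)
  F: 1100 (length 4)
  H: 10 (length 2)
  I: 1101 (length 4)
Average code length: 99/51 = 1.9412 bits/symbol


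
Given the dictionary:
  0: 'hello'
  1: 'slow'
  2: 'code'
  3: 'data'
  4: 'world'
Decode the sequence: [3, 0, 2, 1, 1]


Look up each index in the dictionary:
  3 -> 'data'
  0 -> 'hello'
  2 -> 'code'
  1 -> 'slow'
  1 -> 'slow'

Decoded: "data hello code slow slow"


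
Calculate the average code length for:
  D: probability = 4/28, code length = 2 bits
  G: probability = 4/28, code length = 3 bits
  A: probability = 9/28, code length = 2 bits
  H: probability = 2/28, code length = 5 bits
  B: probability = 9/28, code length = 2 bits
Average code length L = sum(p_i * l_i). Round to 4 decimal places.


Weighted contributions p_i * l_i:
  D: (4/28) * 2 = 8/28
  G: (4/28) * 3 = 12/28
  A: (9/28) * 2 = 18/28
  H: (2/28) * 5 = 10/28
  B: (9/28) * 2 = 18/28
Sum = (8 + 12 + 18 + 10 + 18)/28 = 66/28

L = 66/28 = 2.3571 bits/symbol


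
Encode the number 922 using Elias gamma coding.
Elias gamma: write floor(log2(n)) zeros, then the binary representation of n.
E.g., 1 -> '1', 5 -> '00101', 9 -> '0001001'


num_bits = floor(log2(922)) + 1 = 10
leading_zeros = num_bits - 1 = 9
binary(922) = 1110011010

Elias gamma(922) = '000000000' + '1110011010' = 0000000001110011010 (19 bits)


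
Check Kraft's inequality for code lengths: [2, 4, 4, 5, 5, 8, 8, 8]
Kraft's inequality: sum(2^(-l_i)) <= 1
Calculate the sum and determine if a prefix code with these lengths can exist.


Sum = 2^(-2) + 2^(-4) + 2^(-4) + 2^(-5) + 2^(-5) + 2^(-8) + 2^(-8) + 2^(-8)
    = 0.25 + 0.0625 + 0.0625 + 0.03125 + 0.03125 + 0.00390625 + 0.00390625 + 0.00390625
    = 115/256 = 0.44921875
Since 0.44921875 <= 1, Kraft's inequality IS satisfied.
A prefix code with these lengths CAN exist.

Kraft sum = 0.44921875. Satisfied.


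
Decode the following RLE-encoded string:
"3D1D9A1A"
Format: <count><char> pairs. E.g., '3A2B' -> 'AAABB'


Expanding each <count><char> pair:
  3D -> 'DDD'
  1D -> 'D'
  9A -> 'AAAAAAAAA'
  1A -> 'A'

Decoded = DDDDAAAAAAAAAA


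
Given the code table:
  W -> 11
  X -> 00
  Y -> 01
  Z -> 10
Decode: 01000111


Decoding:
01 -> Y
00 -> X
01 -> Y
11 -> W


Result: YXYW


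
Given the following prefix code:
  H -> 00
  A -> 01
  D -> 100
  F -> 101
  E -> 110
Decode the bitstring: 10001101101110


Decoding step by step:
Bits 100 -> D
Bits 01 -> A
Bits 101 -> F
Bits 101 -> F
Bits 110 -> E


Decoded message: DAFFE


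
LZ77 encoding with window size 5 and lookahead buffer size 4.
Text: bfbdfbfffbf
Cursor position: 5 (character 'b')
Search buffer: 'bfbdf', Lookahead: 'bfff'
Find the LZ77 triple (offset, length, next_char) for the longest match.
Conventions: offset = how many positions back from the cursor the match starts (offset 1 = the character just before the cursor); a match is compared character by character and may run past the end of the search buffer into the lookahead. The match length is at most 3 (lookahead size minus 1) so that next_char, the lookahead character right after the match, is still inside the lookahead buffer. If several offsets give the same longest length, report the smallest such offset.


Try each offset into the search buffer:
  offset=1 (pos 4, char 'f'): match length 0
  offset=2 (pos 3, char 'd'): match length 0
  offset=3 (pos 2, char 'b'): match length 1
  offset=4 (pos 1, char 'f'): match length 0
  offset=5 (pos 0, char 'b'): match length 2
Longest match has length 2 at offset 5.
next_char = character at position 5 + 2 = 7 -> 'f'

Best match: offset=5, length=2 (matching 'bf' starting at position 0)
LZ77 triple: (5, 2, 'f')


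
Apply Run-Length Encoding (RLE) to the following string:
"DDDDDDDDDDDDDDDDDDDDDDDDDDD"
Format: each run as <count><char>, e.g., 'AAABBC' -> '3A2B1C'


Scanning runs left to right:
  i=0: run of 'D' x 27 -> '27D'

RLE = 27D


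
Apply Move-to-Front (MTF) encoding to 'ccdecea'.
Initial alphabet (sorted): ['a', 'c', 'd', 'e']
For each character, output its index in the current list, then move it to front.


MTF encoding:
'c': index 1 in ['a', 'c', 'd', 'e'] -> ['c', 'a', 'd', 'e']
'c': index 0 in ['c', 'a', 'd', 'e'] -> ['c', 'a', 'd', 'e']
'd': index 2 in ['c', 'a', 'd', 'e'] -> ['d', 'c', 'a', 'e']
'e': index 3 in ['d', 'c', 'a', 'e'] -> ['e', 'd', 'c', 'a']
'c': index 2 in ['e', 'd', 'c', 'a'] -> ['c', 'e', 'd', 'a']
'e': index 1 in ['c', 'e', 'd', 'a'] -> ['e', 'c', 'd', 'a']
'a': index 3 in ['e', 'c', 'd', 'a'] -> ['a', 'e', 'c', 'd']


Output: [1, 0, 2, 3, 2, 1, 3]


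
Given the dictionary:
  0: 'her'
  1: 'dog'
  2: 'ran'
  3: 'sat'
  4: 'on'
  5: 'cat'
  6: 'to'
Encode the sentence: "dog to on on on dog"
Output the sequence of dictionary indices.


Look up each word in the dictionary:
  'dog' -> 1
  'to' -> 6
  'on' -> 4
  'on' -> 4
  'on' -> 4
  'dog' -> 1

Encoded: [1, 6, 4, 4, 4, 1]


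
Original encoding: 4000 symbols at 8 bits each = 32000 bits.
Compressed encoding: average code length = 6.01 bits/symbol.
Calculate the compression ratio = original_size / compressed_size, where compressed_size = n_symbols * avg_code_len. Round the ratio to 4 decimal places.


original_size = n_symbols * orig_bits = 4000 * 8 = 32000 bits
compressed_size = n_symbols * avg_code_len = 4000 * 6.01 = 24040.0 bits
ratio = original_size / compressed_size = 32000 / 24040.0 = 1.3311

Compression ratio = 1.3311


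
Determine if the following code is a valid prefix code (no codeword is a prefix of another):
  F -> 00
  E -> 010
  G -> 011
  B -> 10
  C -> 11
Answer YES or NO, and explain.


Checking each pair (does one codeword prefix another?):
  F='00' vs E='010': no prefix
  F='00' vs G='011': no prefix
  F='00' vs B='10': no prefix
  F='00' vs C='11': no prefix
  E='010' vs F='00': no prefix
  E='010' vs G='011': no prefix
  E='010' vs B='10': no prefix
  E='010' vs C='11': no prefix
  G='011' vs F='00': no prefix
  G='011' vs E='010': no prefix
  G='011' vs B='10': no prefix
  G='011' vs C='11': no prefix
  B='10' vs F='00': no prefix
  B='10' vs E='010': no prefix
  B='10' vs G='011': no prefix
  B='10' vs C='11': no prefix
  C='11' vs F='00': no prefix
  C='11' vs E='010': no prefix
  C='11' vs G='011': no prefix
  C='11' vs B='10': no prefix
No violation found over all pairs.

YES -- this is a valid prefix code. No codeword is a prefix of any other codeword.


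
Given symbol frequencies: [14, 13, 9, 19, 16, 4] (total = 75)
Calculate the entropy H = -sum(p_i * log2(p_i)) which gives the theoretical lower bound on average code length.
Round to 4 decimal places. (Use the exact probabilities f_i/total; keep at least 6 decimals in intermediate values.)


Per-symbol terms -p_i * log2(p_i) with p_i = f_i/75:
  p = 14/75 = 0.186667: log2(p) = -2.421464, -p*log2(p) = 0.452007
  p = 13/75 = 0.173333: log2(p) = -2.528379, -p*log2(p) = 0.438252
  p = 9/75 = 0.120000: log2(p) = -3.058894, -p*log2(p) = 0.367067
  p = 19/75 = 0.253333: log2(p) = -1.980891, -p*log2(p) = 0.501826
  p = 16/75 = 0.213333: log2(p) = -2.228819, -p*log2(p) = 0.475481
  p = 4/75 = 0.053333: log2(p) = -4.228819, -p*log2(p) = 0.225537
H = 0.452007 + 0.438252 + 0.367067 + 0.501826 + 0.475481 + 0.225537 = 2.460170

H = 2.4602 bits/symbol


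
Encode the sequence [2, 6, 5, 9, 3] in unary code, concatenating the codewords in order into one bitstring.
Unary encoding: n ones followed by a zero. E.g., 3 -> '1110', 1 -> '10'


Encode each number as n ones followed by a terminating 0:
  2 -> 110 (3 bits)
  6 -> 1111110 (7 bits)
  5 -> 111110 (6 bits)
  9 -> 1111111110 (10 bits)
  3 -> 1110 (4 bits)
Total length = 3 + 7 + 6 + 10 + 4 = 30 bits.

Unary([2, 6, 5, 9, 3]) = 110111111011111011111111101110 (30 bits)


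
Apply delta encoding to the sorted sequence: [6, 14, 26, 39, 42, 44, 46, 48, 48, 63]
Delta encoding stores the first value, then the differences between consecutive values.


First value: 6
Deltas:
  14 - 6 = 8
  26 - 14 = 12
  39 - 26 = 13
  42 - 39 = 3
  44 - 42 = 2
  46 - 44 = 2
  48 - 46 = 2
  48 - 48 = 0
  63 - 48 = 15


Delta encoded: [6, 8, 12, 13, 3, 2, 2, 2, 0, 15]


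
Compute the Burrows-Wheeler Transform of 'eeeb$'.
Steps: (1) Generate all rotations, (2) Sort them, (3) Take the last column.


Rotations (sorted):
  0: $eeeb -> last char: b
  1: b$eee -> last char: e
  2: eb$ee -> last char: e
  3: eeb$e -> last char: e
  4: eeeb$ -> last char: $


BWT = beee$


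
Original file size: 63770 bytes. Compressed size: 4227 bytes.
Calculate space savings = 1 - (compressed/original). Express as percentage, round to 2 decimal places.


ratio = compressed/original = 4227/63770 = 0.066285
savings = 1 - ratio = 1 - 0.066285 = 0.933715
as a percentage: 0.933715 * 100 = 93.37%

Space savings = 1 - 4227/63770 = 93.37%


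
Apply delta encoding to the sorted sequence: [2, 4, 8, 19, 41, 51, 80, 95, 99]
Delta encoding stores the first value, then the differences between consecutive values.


First value: 2
Deltas:
  4 - 2 = 2
  8 - 4 = 4
  19 - 8 = 11
  41 - 19 = 22
  51 - 41 = 10
  80 - 51 = 29
  95 - 80 = 15
  99 - 95 = 4


Delta encoded: [2, 2, 4, 11, 22, 10, 29, 15, 4]


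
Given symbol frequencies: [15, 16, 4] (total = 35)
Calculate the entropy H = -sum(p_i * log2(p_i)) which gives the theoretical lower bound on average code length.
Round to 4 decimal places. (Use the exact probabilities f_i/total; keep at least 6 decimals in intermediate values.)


Per-symbol terms -p_i * log2(p_i) with p_i = f_i/35:
  p = 15/35 = 0.428571: log2(p) = -1.222392, -p*log2(p) = 0.523882
  p = 16/35 = 0.457143: log2(p) = -1.129283, -p*log2(p) = 0.516244
  p = 4/35 = 0.114286: log2(p) = -3.129283, -p*log2(p) = 0.357632
H = 0.523882 + 0.516244 + 0.357632 = 1.397758

H = 1.3978 bits/symbol


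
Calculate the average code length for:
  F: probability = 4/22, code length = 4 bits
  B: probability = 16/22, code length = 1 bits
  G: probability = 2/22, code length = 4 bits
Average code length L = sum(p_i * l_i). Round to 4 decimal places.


Weighted contributions p_i * l_i:
  F: (4/22) * 4 = 16/22
  B: (16/22) * 1 = 16/22
  G: (2/22) * 4 = 8/22
Sum = (16 + 16 + 8)/22 = 40/22

L = 40/22 = 1.8182 bits/symbol


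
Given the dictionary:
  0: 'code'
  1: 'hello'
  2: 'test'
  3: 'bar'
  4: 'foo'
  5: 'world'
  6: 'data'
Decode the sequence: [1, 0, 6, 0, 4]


Look up each index in the dictionary:
  1 -> 'hello'
  0 -> 'code'
  6 -> 'data'
  0 -> 'code'
  4 -> 'foo'

Decoded: "hello code data code foo"


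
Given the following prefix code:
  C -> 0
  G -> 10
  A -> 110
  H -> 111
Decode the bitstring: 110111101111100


Decoding step by step:
Bits 110 -> A
Bits 111 -> H
Bits 10 -> G
Bits 111 -> H
Bits 110 -> A
Bits 0 -> C


Decoded message: AHGHAC


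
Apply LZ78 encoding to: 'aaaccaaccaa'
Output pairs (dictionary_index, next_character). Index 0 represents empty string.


LZ78 encoding steps:
Dictionary: {0: ''}
Step 1: w='' (idx 0), next='a' -> output (0, 'a'), add 'a' as idx 1
Step 2: w='a' (idx 1), next='a' -> output (1, 'a'), add 'aa' as idx 2
Step 3: w='' (idx 0), next='c' -> output (0, 'c'), add 'c' as idx 3
Step 4: w='c' (idx 3), next='a' -> output (3, 'a'), add 'ca' as idx 4
Step 5: w='a' (idx 1), next='c' -> output (1, 'c'), add 'ac' as idx 5
Step 6: w='ca' (idx 4), next='a' -> output (4, 'a'), add 'caa' as idx 6


Encoded: [(0, 'a'), (1, 'a'), (0, 'c'), (3, 'a'), (1, 'c'), (4, 'a')]


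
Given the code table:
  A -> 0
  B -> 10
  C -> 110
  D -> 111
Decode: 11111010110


Decoding:
111 -> D
110 -> C
10 -> B
110 -> C


Result: DCBC


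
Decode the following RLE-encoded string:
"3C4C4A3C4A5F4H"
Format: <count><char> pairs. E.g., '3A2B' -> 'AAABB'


Expanding each <count><char> pair:
  3C -> 'CCC'
  4C -> 'CCCC'
  4A -> 'AAAA'
  3C -> 'CCC'
  4A -> 'AAAA'
  5F -> 'FFFFF'
  4H -> 'HHHH'

Decoded = CCCCCCCAAAACCCAAAAFFFFFHHHH


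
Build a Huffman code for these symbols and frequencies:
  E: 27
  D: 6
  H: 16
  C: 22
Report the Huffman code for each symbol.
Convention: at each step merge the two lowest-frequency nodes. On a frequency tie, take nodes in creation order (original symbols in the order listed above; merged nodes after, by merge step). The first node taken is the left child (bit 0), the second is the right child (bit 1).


Huffman tree construction:
Step 1: Merge D(6) + H(16) = 22
Step 2: Merge C(22) + (D+H)(22) = 44
Step 3: Merge E(27) + (C+(D+H))(44) = 71
Read each symbol's code off the tree from the root (left child = 0, right child = 1).

Codes:
  E: 0 (length 1)
  D: 110 (length 3)
  H: 111 (length 3)
  C: 10 (length 2)
Average code length: 137/71 = 1.9296 bits/symbol


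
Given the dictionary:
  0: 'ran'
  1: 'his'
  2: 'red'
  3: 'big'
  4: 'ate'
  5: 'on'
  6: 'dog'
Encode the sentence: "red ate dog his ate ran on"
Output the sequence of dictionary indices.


Look up each word in the dictionary:
  'red' -> 2
  'ate' -> 4
  'dog' -> 6
  'his' -> 1
  'ate' -> 4
  'ran' -> 0
  'on' -> 5

Encoded: [2, 4, 6, 1, 4, 0, 5]


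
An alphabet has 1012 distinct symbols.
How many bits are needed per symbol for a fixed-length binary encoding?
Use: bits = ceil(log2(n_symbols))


log2(1012) = 9.983
Bracket: 2^9 = 512 < 1012 <= 2^10 = 1024
So ceil(log2(1012)) = 10

bits = ceil(log2(1012)) = ceil(9.983) = 10 bits


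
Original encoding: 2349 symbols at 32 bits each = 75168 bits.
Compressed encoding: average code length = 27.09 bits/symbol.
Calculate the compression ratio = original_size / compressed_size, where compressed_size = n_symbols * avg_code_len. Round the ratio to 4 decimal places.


original_size = n_symbols * orig_bits = 2349 * 32 = 75168 bits
compressed_size = n_symbols * avg_code_len = 2349 * 27.09 = 63634.41 bits
ratio = original_size / compressed_size = 75168 / 63634.41 = 1.1812

Compression ratio = 1.1812


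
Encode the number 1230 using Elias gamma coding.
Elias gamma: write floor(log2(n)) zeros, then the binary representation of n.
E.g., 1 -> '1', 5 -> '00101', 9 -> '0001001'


num_bits = floor(log2(1230)) + 1 = 11
leading_zeros = num_bits - 1 = 10
binary(1230) = 10011001110

Elias gamma(1230) = '0000000000' + '10011001110' = 000000000010011001110 (21 bits)


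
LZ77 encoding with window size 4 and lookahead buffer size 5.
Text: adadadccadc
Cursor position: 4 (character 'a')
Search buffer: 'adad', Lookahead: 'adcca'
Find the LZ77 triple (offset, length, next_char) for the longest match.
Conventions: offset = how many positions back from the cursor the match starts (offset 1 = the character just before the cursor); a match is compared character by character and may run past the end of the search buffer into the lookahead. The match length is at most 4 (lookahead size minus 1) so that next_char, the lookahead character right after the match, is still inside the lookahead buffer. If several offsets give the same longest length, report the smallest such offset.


Try each offset into the search buffer:
  offset=1 (pos 3, char 'd'): match length 0
  offset=2 (pos 2, char 'a'): match length 2
  offset=3 (pos 1, char 'd'): match length 0
  offset=4 (pos 0, char 'a'): match length 2
Longest match has length 2, found at offsets 2, 4; take the smallest, offset 2.
next_char = character at position 4 + 2 = 6 -> 'c'

Best match: offset=2, length=2 (matching 'ad' starting at position 2)
LZ77 triple: (2, 2, 'c')


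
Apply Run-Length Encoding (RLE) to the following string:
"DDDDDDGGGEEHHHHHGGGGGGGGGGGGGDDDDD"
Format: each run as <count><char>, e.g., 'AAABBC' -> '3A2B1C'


Scanning runs left to right:
  i=0: run of 'D' x 6 -> '6D'
  i=6: run of 'G' x 3 -> '3G'
  i=9: run of 'E' x 2 -> '2E'
  i=11: run of 'H' x 5 -> '5H'
  i=16: run of 'G' x 13 -> '13G'
  i=29: run of 'D' x 5 -> '5D'

RLE = 6D3G2E5H13G5D


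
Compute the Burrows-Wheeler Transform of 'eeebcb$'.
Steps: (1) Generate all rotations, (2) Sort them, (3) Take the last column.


Rotations (sorted):
  0: $eeebcb -> last char: b
  1: b$eeebc -> last char: c
  2: bcb$eee -> last char: e
  3: cb$eeeb -> last char: b
  4: ebcb$ee -> last char: e
  5: eebcb$e -> last char: e
  6: eeebcb$ -> last char: $


BWT = bcebee$


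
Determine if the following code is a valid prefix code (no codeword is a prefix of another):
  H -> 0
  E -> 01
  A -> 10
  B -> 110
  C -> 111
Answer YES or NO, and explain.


Checking each pair (does one codeword prefix another?):
  H='0' vs E='01': prefix -- VIOLATION

NO -- this is NOT a valid prefix code. H (0) is a prefix of E (01).


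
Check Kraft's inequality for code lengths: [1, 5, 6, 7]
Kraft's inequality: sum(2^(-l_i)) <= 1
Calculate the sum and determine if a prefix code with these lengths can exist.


Sum = 2^(-1) + 2^(-5) + 2^(-6) + 2^(-7)
    = 0.5 + 0.03125 + 0.015625 + 0.0078125
    = 71/128 = 0.5546875
Since 0.5546875 <= 1, Kraft's inequality IS satisfied.
A prefix code with these lengths CAN exist.

Kraft sum = 0.5546875. Satisfied.


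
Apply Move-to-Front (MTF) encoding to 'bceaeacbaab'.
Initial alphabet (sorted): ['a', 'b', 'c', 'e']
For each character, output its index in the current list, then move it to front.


MTF encoding:
'b': index 1 in ['a', 'b', 'c', 'e'] -> ['b', 'a', 'c', 'e']
'c': index 2 in ['b', 'a', 'c', 'e'] -> ['c', 'b', 'a', 'e']
'e': index 3 in ['c', 'b', 'a', 'e'] -> ['e', 'c', 'b', 'a']
'a': index 3 in ['e', 'c', 'b', 'a'] -> ['a', 'e', 'c', 'b']
'e': index 1 in ['a', 'e', 'c', 'b'] -> ['e', 'a', 'c', 'b']
'a': index 1 in ['e', 'a', 'c', 'b'] -> ['a', 'e', 'c', 'b']
'c': index 2 in ['a', 'e', 'c', 'b'] -> ['c', 'a', 'e', 'b']
'b': index 3 in ['c', 'a', 'e', 'b'] -> ['b', 'c', 'a', 'e']
'a': index 2 in ['b', 'c', 'a', 'e'] -> ['a', 'b', 'c', 'e']
'a': index 0 in ['a', 'b', 'c', 'e'] -> ['a', 'b', 'c', 'e']
'b': index 1 in ['a', 'b', 'c', 'e'] -> ['b', 'a', 'c', 'e']


Output: [1, 2, 3, 3, 1, 1, 2, 3, 2, 0, 1]


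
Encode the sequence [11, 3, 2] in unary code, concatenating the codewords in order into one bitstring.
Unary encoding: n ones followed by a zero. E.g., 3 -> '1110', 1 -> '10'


Encode each number as n ones followed by a terminating 0:
  11 -> 111111111110 (12 bits)
  3 -> 1110 (4 bits)
  2 -> 110 (3 bits)
Total length = 12 + 4 + 3 = 19 bits.

Unary([11, 3, 2]) = 1111111111101110110 (19 bits)


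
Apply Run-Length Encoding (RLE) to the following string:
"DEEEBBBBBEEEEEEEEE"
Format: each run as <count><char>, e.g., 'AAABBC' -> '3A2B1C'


Scanning runs left to right:
  i=0: run of 'D' x 1 -> '1D'
  i=1: run of 'E' x 3 -> '3E'
  i=4: run of 'B' x 5 -> '5B'
  i=9: run of 'E' x 9 -> '9E'

RLE = 1D3E5B9E


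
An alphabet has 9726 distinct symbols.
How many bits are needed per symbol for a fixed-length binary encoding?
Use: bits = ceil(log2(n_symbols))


log2(9726) = 13.2476
Bracket: 2^13 = 8192 < 9726 <= 2^14 = 16384
So ceil(log2(9726)) = 14

bits = ceil(log2(9726)) = ceil(13.2476) = 14 bits


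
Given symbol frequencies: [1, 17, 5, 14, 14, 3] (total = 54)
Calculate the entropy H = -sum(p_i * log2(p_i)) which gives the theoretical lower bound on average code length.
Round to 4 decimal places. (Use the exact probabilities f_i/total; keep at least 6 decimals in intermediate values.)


Per-symbol terms -p_i * log2(p_i) with p_i = f_i/54:
  p = 1/54 = 0.018519: log2(p) = -5.754888, -p*log2(p) = 0.106572
  p = 17/54 = 0.314815: log2(p) = -1.667425, -p*log2(p) = 0.524930
  p = 5/54 = 0.092593: log2(p) = -3.432959, -p*log2(p) = 0.317867
  p = 14/54 = 0.259259: log2(p) = -1.947533, -p*log2(p) = 0.504916
  p = 14/54 = 0.259259: log2(p) = -1.947533, -p*log2(p) = 0.504916
  p = 3/54 = 0.055556: log2(p) = -4.169925, -p*log2(p) = 0.231663
H = 0.106572 + 0.524930 + 0.317867 + 0.504916 + 0.504916 + 0.231663 = 2.190864

H = 2.1909 bits/symbol


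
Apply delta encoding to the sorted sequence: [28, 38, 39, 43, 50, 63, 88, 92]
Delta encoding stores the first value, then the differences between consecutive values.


First value: 28
Deltas:
  38 - 28 = 10
  39 - 38 = 1
  43 - 39 = 4
  50 - 43 = 7
  63 - 50 = 13
  88 - 63 = 25
  92 - 88 = 4


Delta encoded: [28, 10, 1, 4, 7, 13, 25, 4]


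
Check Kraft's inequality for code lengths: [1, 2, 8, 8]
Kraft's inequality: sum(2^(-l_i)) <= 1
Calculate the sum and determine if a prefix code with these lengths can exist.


Sum = 2^(-1) + 2^(-2) + 2^(-8) + 2^(-8)
    = 0.5 + 0.25 + 0.00390625 + 0.00390625
    = 194/256 = 0.7578125
Since 0.7578125 <= 1, Kraft's inequality IS satisfied.
A prefix code with these lengths CAN exist.

Kraft sum = 0.7578125. Satisfied.


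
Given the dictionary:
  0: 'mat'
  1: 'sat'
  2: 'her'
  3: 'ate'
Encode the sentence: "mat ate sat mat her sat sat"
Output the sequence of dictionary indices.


Look up each word in the dictionary:
  'mat' -> 0
  'ate' -> 3
  'sat' -> 1
  'mat' -> 0
  'her' -> 2
  'sat' -> 1
  'sat' -> 1

Encoded: [0, 3, 1, 0, 2, 1, 1]


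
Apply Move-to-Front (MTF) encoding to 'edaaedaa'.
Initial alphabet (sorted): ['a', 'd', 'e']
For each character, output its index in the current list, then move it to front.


MTF encoding:
'e': index 2 in ['a', 'd', 'e'] -> ['e', 'a', 'd']
'd': index 2 in ['e', 'a', 'd'] -> ['d', 'e', 'a']
'a': index 2 in ['d', 'e', 'a'] -> ['a', 'd', 'e']
'a': index 0 in ['a', 'd', 'e'] -> ['a', 'd', 'e']
'e': index 2 in ['a', 'd', 'e'] -> ['e', 'a', 'd']
'd': index 2 in ['e', 'a', 'd'] -> ['d', 'e', 'a']
'a': index 2 in ['d', 'e', 'a'] -> ['a', 'd', 'e']
'a': index 0 in ['a', 'd', 'e'] -> ['a', 'd', 'e']


Output: [2, 2, 2, 0, 2, 2, 2, 0]


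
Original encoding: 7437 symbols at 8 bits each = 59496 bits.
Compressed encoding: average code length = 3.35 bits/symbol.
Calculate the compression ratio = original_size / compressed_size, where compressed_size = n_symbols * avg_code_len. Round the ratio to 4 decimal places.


original_size = n_symbols * orig_bits = 7437 * 8 = 59496 bits
compressed_size = n_symbols * avg_code_len = 7437 * 3.35 = 24913.95 bits
ratio = original_size / compressed_size = 59496 / 24913.95 = 2.3881

Compression ratio = 2.3881


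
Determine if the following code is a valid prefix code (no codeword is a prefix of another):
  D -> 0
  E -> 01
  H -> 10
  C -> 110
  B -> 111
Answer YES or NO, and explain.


Checking each pair (does one codeword prefix another?):
  D='0' vs E='01': prefix -- VIOLATION

NO -- this is NOT a valid prefix code. D (0) is a prefix of E (01).


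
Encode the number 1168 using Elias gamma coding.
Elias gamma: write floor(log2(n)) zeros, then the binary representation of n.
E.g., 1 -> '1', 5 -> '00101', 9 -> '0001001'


num_bits = floor(log2(1168)) + 1 = 11
leading_zeros = num_bits - 1 = 10
binary(1168) = 10010010000

Elias gamma(1168) = '0000000000' + '10010010000' = 000000000010010010000 (21 bits)


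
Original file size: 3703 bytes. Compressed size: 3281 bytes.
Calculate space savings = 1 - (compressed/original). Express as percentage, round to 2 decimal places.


ratio = compressed/original = 3281/3703 = 0.886038
savings = 1 - ratio = 1 - 0.886038 = 0.113962
as a percentage: 0.113962 * 100 = 11.4%

Space savings = 1 - 3281/3703 = 11.4%


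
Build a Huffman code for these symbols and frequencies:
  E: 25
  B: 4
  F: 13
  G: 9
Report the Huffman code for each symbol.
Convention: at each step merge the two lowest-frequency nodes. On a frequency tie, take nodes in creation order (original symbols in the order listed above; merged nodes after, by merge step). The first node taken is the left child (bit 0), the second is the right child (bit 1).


Huffman tree construction:
Step 1: Merge B(4) + G(9) = 13
Step 2: Merge F(13) + (B+G)(13) = 26
Step 3: Merge E(25) + (F+(B+G))(26) = 51
Read each symbol's code off the tree from the root (left child = 0, right child = 1).

Codes:
  E: 0 (length 1)
  B: 110 (length 3)
  F: 10 (length 2)
  G: 111 (length 3)
Average code length: 90/51 = 1.7647 bits/symbol


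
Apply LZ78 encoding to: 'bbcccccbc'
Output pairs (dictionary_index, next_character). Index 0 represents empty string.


LZ78 encoding steps:
Dictionary: {0: ''}
Step 1: w='' (idx 0), next='b' -> output (0, 'b'), add 'b' as idx 1
Step 2: w='b' (idx 1), next='c' -> output (1, 'c'), add 'bc' as idx 2
Step 3: w='' (idx 0), next='c' -> output (0, 'c'), add 'c' as idx 3
Step 4: w='c' (idx 3), next='c' -> output (3, 'c'), add 'cc' as idx 4
Step 5: w='c' (idx 3), next='b' -> output (3, 'b'), add 'cb' as idx 5
Step 6: w='c' (idx 3), end of input -> output (3, '')


Encoded: [(0, 'b'), (1, 'c'), (0, 'c'), (3, 'c'), (3, 'b'), (3, '')]


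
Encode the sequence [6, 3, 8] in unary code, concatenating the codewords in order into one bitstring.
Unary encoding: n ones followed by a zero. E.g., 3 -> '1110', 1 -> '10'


Encode each number as n ones followed by a terminating 0:
  6 -> 1111110 (7 bits)
  3 -> 1110 (4 bits)
  8 -> 111111110 (9 bits)
Total length = 7 + 4 + 9 = 20 bits.

Unary([6, 3, 8]) = 11111101110111111110 (20 bits)


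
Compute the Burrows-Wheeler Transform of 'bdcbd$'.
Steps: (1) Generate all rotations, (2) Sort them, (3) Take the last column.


Rotations (sorted):
  0: $bdcbd -> last char: d
  1: bd$bdc -> last char: c
  2: bdcbd$ -> last char: $
  3: cbd$bd -> last char: d
  4: d$bdcb -> last char: b
  5: dcbd$b -> last char: b


BWT = dc$dbb


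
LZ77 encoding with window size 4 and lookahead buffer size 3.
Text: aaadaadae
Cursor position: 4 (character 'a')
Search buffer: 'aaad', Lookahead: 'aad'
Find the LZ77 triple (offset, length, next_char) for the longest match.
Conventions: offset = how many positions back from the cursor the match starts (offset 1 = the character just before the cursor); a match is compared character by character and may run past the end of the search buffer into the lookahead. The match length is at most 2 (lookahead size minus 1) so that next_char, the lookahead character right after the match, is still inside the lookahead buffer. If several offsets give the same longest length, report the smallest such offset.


Try each offset into the search buffer:
  offset=1 (pos 3, char 'd'): match length 0
  offset=2 (pos 2, char 'a'): match length 1
  offset=3 (pos 1, char 'a'): match length 2
  offset=4 (pos 0, char 'a'): match length 2
Longest match has length 2, found at offsets 3, 4; take the smallest, offset 3.
next_char = character at position 4 + 2 = 6 -> 'd'

Best match: offset=3, length=2 (matching 'aa' starting at position 1)
LZ77 triple: (3, 2, 'd')
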